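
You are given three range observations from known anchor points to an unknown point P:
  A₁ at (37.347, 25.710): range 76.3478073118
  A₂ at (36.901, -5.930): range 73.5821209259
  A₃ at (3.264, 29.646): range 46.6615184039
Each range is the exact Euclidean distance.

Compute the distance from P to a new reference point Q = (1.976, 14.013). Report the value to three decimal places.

eq1: (x − 37.347)² + (y − 25.710)² = 76.3478073118²
eq2: (x − 36.901)² + (y + 5.930)² = 73.5821209259²
eq3: (x − 3.264)² + (y − 29.646)² = 46.6615184039²
eq3−eq2, eq3−eq1 (x²,y² cancel):
  67.274·x − 71.152·y = -2729.721531
  68.166·x − 7.872·y = -2485.426885
det = 67.274·-7.872 − -71.152·68.166 = 4320.566304
x = (-2729.721531·-7.872 − -71.152·-2485.426885) / 4320.566304 = -35.957029
y = (67.274·-2485.426885 − -2729.721531·68.166) / 4320.566304 = 4.367388
|P − Q| = √((-35.957029 − 1.976)² + (4.367388 − 14.013)²) = 39.140165

39.140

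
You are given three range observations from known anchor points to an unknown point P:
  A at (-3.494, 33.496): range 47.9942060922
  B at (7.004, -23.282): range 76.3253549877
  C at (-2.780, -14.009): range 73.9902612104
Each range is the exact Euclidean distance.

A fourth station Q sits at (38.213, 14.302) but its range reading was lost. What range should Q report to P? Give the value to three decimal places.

29.966

eq1: (x + 3.494)² + (y − 33.496)² = 47.9942060922²
eq2: (x − 7.004)² + (y + 23.282)² = 76.3253549877²
eq3: (x + 2.780)² + (y + 14.009)² = 73.9902612104²
eq3−eq1, eq3−eq2 (x²,y² cancel):
  -1.428·x + 95.010·y = 4101.324507
  19.568·x − 18.546·y = 36.125999
det = -1.428·-18.546 − 95.010·19.568 = -1832.671992
x = (4101.324507·-18.546 − 95.010·36.125999) / -1832.671992 = 43.376827
y = (-1.428·36.125999 − 4101.324507·19.568) / -1832.671992 = 43.819247
|P − Q| = √((43.376827 − 38.213)² + (43.819247 − 14.302)²) = 29.965529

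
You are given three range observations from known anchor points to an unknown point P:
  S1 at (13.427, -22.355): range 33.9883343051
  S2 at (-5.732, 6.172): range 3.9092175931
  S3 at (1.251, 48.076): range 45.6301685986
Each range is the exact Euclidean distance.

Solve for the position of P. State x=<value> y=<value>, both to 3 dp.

x=-8.607 y=3.523

eq1: (x − 13.427)² + (y + 22.355)² = 33.9883343051²
eq2: (x + 5.732)² + (y − 6.172)² = 3.9092175931²
eq3: (x − 1.251)² + (y − 48.076)² = 45.6301685986²
eq3−eq1, eq3−eq2 (x²,y² cancel):
  24.352·x − 140.862·y = -705.931005
  -13.966·x − 83.808·y = -175.087065
det = 24.352·-83.808 − -140.862·-13.966 = -4008.171108
x = (-705.931005·-83.808 − -140.862·-175.087065) / -4008.171108 = -8.607305
y = (24.352·-175.087065 − -705.931005·-13.966) / -4008.171108 = 3.523490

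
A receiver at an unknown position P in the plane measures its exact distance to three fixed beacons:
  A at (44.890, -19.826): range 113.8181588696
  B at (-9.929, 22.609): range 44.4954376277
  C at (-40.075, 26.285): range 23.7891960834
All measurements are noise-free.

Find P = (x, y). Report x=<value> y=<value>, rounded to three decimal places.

x=-45.402 y=49.470

eq1: (x − 44.890)² + (y + 19.826)² = 113.8181588696²
eq2: (x + 9.929)² + (y − 22.609)² = 44.4954376277²
eq3: (x + 40.075)² + (y − 26.285)² = 23.7891960834²
eq2−eq1, eq2−eq3 (x²,y² cancel):
  109.638·x − 84.870·y = -9176.298865
  -60.292·x + 7.352·y = 3101.073047
det = 109.638·7.352 − -84.870·-60.292 = -4310.923464
x = (-9176.298865·7.352 − -84.870·3101.073047) / -4310.923464 = -45.401855
y = (109.638·3101.073047 − -9176.298865·-60.292) / -4310.923464 = 49.470135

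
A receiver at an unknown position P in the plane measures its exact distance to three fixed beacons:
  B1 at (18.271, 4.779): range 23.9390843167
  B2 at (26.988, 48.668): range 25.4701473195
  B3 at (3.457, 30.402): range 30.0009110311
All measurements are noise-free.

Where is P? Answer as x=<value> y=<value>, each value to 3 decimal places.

eq1: (x − 18.271)² + (y − 4.779)² = 23.9390843167²
eq2: (x − 26.988)² + (y − 48.668)² = 25.4701473195²
eq3: (x − 3.457)² + (y − 30.402)² = 30.0009110311²
eq3−eq2, eq3−eq1 (x²,y² cancel):
  47.062·x + 36.532·y = 2412.020173
  29.628·x − 51.246·y = -252.589266
det = 47.062·-51.246 − 36.532·29.628 = -3494.109348
x = (2412.020173·-51.246 − 36.532·-252.589266) / -3494.109348 = 32.734750
y = (47.062·-252.589266 − 2412.020173·29.628) / -3494.109348 = 23.854631

x=32.735 y=23.855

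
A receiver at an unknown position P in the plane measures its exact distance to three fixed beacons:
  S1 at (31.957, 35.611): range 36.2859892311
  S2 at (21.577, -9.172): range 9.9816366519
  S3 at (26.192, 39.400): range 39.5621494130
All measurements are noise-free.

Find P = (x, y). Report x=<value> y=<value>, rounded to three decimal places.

x=25.870 y=-0.161

eq1: (x − 31.957)² + (y − 35.611)² = 36.2859892311²
eq2: (x − 21.577)² + (y + 9.172)² = 9.9816366519²
eq3: (x − 26.192)² + (y − 39.400)² = 39.5621494130²
eq2−eq1, eq2−eq3 (x²,y² cancel):
  20.760·x + 89.566·y = 522.660713
  9.230·x + 97.144·y = 223.157755
det = 20.760·97.144 − 89.566·9.230 = 1190.015260
x = (522.660713·97.144 − 89.566·223.157755) / 1190.015260 = 25.870261
y = (20.760·223.157755 − 522.660713·9.230) / 1190.015260 = -0.160841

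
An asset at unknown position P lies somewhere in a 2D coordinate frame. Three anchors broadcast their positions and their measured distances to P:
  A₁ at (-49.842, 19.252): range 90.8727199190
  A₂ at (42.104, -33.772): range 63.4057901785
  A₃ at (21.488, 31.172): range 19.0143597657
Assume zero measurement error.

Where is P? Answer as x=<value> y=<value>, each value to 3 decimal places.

x=40.438 y=29.612

eq1: (x + 49.842)² + (y − 19.252)² = 90.8727199190²
eq2: (x − 42.104)² + (y + 33.772)² = 63.4057901785²
eq3: (x − 21.488)² + (y − 31.172)² = 19.0143597657²
eq3−eq1, eq3−eq2 (x²,y² cancel):
  -142.660·x − 23.840·y = -6474.868608
  41.232·x − 129.888·y = -2178.881279
det = -142.660·-129.888 − -23.840·41.232 = 19512.792960
x = (-6474.868608·-129.888 − -23.840·-2178.881279) / 19512.792960 = 40.438250
y = (-142.660·-2178.881279 − -6474.868608·41.232) / 19512.792960 = 29.611906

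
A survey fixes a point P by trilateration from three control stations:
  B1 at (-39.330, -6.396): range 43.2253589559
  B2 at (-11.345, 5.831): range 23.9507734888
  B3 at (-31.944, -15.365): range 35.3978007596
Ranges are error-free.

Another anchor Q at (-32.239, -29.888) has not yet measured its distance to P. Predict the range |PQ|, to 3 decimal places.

eq1: (x + 39.330)² + (y + 6.396)² = 43.2253589559²
eq2: (x + 11.345)² + (y − 5.831)² = 23.9507734888²
eq3: (x + 31.944)² + (y + 15.365)² = 35.3978007596²
eq3−eq2, eq3−eq1 (x²,y² cancel):
  41.198·x + 42.392·y = -414.428027
  -14.772·x + 17.938·y = -284.172003
det = 41.198·17.938 − 42.392·-14.772 = 1365.224348
x = (-414.428027·17.938 − 42.392·-284.172003) / 1365.224348 = 3.378646
y = (41.198·-284.172003 − -414.428027·-14.772) / 1365.224348 = -13.059574
|P − Q| = √((3.378646 − -32.239)² + (-13.059574 − -29.888)²) = 39.393053

39.393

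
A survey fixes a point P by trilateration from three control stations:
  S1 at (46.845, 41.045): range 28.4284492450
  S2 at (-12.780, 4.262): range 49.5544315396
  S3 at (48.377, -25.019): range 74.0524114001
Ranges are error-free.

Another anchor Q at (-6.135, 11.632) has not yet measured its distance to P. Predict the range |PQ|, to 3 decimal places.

eq1: (x − 46.845)² + (y − 41.045)² = 28.4284492450²
eq2: (x + 12.780)² + (y − 4.262)² = 49.5544315396²
eq3: (x − 48.377)² + (y + 25.019)² = 74.0524114001²
eq1−eq3, eq1−eq2 (x²,y² cancel):
  3.064·x − 132.128·y = -5588.444468
  -119.250·x − 73.566·y = -5345.117965
det = 3.064·-73.566 − -132.128·-119.250 = -15981.670224
x = (-5588.444468·-73.566 − -132.128·-5345.117965) / -15981.670224 = 18.466170
y = (3.064·-5345.117965 − -5588.444468·-119.250) / -15981.670224 = 42.723910
|P − Q| = √((18.466170 − -6.135)² + (42.723910 − 11.632)²) = 39.647502

39.648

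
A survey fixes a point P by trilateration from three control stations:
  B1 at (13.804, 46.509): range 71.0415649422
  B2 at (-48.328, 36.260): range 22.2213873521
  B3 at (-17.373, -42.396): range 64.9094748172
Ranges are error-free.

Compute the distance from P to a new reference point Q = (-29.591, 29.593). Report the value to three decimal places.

25.167

eq1: (x − 13.804)² + (y − 46.509)² = 71.0415649422²
eq2: (x + 48.328)² + (y − 36.260)² = 22.2213873521²
eq3: (x + 17.373)² + (y + 42.396)² = 64.9094748172²
eq1−eq3, eq1−eq2 (x²,y² cancel):
  -62.354·x − 177.810·y = 579.268476
  -124.264·x − 20.498·y = 5849.859581
det = -62.354·-20.498 − -177.810·-124.264 = -20817.249548
x = (579.268476·-20.498 − -177.810·5849.859581) / -20817.249548 = -49.396040
y = (-62.354·5849.859581 − 579.268476·-124.264) / -20817.249548 = 14.064294
|P − Q| = √((-49.396040 − -29.591)² + (14.064294 − 29.593)²) = 25.167048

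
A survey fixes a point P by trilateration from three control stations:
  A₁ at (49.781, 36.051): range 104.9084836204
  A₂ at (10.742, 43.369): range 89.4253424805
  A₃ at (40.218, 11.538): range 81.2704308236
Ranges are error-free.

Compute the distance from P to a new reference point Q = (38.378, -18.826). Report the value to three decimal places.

64.836

eq1: (x − 49.781)² + (y − 36.051)² = 104.9084836204²
eq2: (x − 10.742)² + (y − 43.369)² = 89.4253424805²
eq3: (x − 40.218)² + (y − 11.538)² = 81.2704308236²
eq2−eq3, eq2−eq1 (x²,y² cancel):
  58.952·x − 63.662·y = 1146.361194
  78.078·x − 14.636·y = -1227.336221
det = 58.952·-14.636 − -63.662·78.078 = 4107.780164
x = (1146.361194·-14.636 − -63.662·-1227.336221) / 4107.780164 = -23.105623
y = (58.952·-1227.336221 − 1146.361194·78.078) / 4107.780164 = -39.403159
|P − Q| = √((-23.105623 − 38.378)² + (-39.403159 − -18.826)²) = 64.835603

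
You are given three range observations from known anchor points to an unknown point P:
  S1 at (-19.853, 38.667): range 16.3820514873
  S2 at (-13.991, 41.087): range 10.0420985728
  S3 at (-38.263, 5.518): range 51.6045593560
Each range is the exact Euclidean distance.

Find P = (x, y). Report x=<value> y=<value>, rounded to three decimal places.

x=-4.593 y=44.625

eq1: (x + 19.853)² + (y − 38.667)² = 16.3820514873²
eq2: (x + 13.991)² + (y − 41.087)² = 10.0420985728²
eq3: (x + 38.263)² + (y − 5.518)² = 51.6045593560²
eq3−eq2, eq3−eq1 (x²,y² cancel):
  48.544·x + 71.138·y = 2951.570960
  36.820·x + 66.298·y = 2789.431940
det = 48.544·66.298 − 71.138·36.820 = 599.068952
x = (2951.570960·66.298 − 71.138·2789.431940) / 599.068952 = -4.592723
y = (48.544·2789.431940 − 2951.570960·36.820) / 599.068952 = 44.624815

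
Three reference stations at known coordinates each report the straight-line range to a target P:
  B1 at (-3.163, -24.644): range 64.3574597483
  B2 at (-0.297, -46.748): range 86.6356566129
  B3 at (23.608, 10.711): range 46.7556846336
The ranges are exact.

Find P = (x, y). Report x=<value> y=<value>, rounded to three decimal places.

eq1: (x + 3.163)² + (y + 24.644)² = 64.3574597483²
eq2: (x + 0.297)² + (y + 46.748)² = 86.6356566129²
eq3: (x − 23.608)² + (y − 10.711)² = 46.7556846336²
eq3−eq2, eq3−eq1 (x²,y² cancel):
  -47.810·x − 114.918·y = -3806.242423
  -53.542·x − 70.710·y = -2010.520460
det = -47.810·-70.710 − -114.918·-53.542 = -2772.294456
x = (-3806.242423·-70.710 − -114.918·-2010.520460) / -2772.294456 = -13.741113
y = (-47.810·-2010.520460 − -3806.242423·-53.542) / -2772.294456 = 38.838172

x=-13.741 y=38.838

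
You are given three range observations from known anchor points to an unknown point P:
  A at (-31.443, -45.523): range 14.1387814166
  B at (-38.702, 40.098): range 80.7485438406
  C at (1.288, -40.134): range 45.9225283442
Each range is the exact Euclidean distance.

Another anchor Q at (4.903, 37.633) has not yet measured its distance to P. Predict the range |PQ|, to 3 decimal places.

92.456

eq1: (x + 31.443)² + (y + 45.523)² = 14.1387814166²
eq2: (x + 38.702)² + (y − 40.098)² = 80.7485438406²
eq3: (x − 1.288)² + (y + 40.134)² = 45.9225283442²
eq3−eq2, eq3−eq1 (x²,y² cancel):
  -79.980·x + 160.464·y = -2918.151215
  -65.462·x − 10.778·y = 3357.582348
det = -79.980·-10.778 − 160.464·-65.462 = 11366.318808
x = (-2918.151215·-10.778 − 160.464·3357.582348) / 11366.318808 = -44.633559
y = (-79.980·3357.582348 − -2918.151215·-65.462) / 11366.318808 = -40.432391
|P − Q| = √((-44.633559 − 4.903)² + (-40.432391 − 37.633)²) = 92.455806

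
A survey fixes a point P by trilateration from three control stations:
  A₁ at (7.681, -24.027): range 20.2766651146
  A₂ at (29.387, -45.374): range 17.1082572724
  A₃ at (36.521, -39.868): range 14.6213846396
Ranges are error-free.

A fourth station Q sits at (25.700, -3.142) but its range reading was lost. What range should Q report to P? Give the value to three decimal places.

25.293

eq1: (x − 7.681)² + (y + 24.027)² = 20.2766651146²
eq2: (x − 29.387)² + (y + 45.374)² = 17.1082572724²
eq3: (x − 36.521)² + (y + 39.868)² = 14.6213846396²
eq3−eq1, eq3−eq2 (x²,y² cancel):
  -57.680·x + 31.682·y = -2484.304634
  -14.268·x − 11.012·y = -79.752798
det = -57.680·-11.012 − 31.682·-14.268 = 1087.210936
x = (-2484.304634·-11.012 − 31.682·-79.752798) / 1087.210936 = 27.486746
y = (-57.680·-79.752798 − -2484.304634·-14.268) / 1087.210936 = -28.371603
|P − Q| = √((27.486746 − 25.700)² + (-28.371603 − -3.142)²) = 25.292792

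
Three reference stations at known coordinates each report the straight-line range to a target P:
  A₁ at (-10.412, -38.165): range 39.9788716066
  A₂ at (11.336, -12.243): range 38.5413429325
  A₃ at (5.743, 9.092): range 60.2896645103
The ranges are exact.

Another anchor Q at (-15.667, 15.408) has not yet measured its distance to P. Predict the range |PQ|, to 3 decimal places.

76.279

eq1: (x + 10.412)² + (y + 38.165)² = 39.9788716066²
eq2: (x − 11.336)² + (y + 12.243)² = 38.5413429325²
eq3: (x − 5.743)² + (y − 9.092)² = 60.2896645103²
eq1−eq2, eq1−eq3 (x²,y² cancel):
  43.496·x + 51.844·y = -1173.705964
  32.310·x + 94.514·y = -3485.863928
det = 43.496·94.514 − 51.844·32.310 = 2435.901304
x = (-1173.705964·94.514 − 51.844·-3485.863928) / 2435.901304 = 28.650374
y = (43.496·-3485.863928 − -1173.705964·32.310) / 2435.901304 = -46.676233
|P − Q| = √((28.650374 − -15.667)² + (-46.676233 − 15.408)²) = 76.278973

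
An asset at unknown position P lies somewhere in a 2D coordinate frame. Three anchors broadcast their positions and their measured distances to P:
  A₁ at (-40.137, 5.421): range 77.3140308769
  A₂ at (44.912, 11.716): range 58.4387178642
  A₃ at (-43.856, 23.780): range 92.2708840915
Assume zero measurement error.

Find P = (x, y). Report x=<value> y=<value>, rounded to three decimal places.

eq1: (x + 40.137)² + (y − 5.421)² = 77.3140308769²
eq2: (x − 44.912)² + (y − 11.716)² = 58.4387178642²
eq3: (x + 43.856)² + (y − 23.780)² = 92.2708840915²
eq3−eq1, eq3−eq2 (x²,y² cancel):
  7.438·x − 36.718·y = 1687.985555
  177.536·x − 24.128·y = 4764.347569
det = 7.438·-24.128 − -36.718·177.536 = 6339.302784
x = (1687.985555·-24.128 − -36.718·4764.347569) / 6339.302784 = 21.171035
y = (7.438·4764.347569 − 1687.985555·177.536) / 6339.302784 = -41.682973

x=21.171 y=-41.683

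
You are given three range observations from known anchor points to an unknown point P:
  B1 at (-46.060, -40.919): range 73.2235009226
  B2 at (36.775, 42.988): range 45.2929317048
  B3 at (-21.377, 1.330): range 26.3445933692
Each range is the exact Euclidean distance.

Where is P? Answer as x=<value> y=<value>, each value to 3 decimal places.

eq1: (x + 46.060)² + (y + 40.919)² = 73.2235009226²
eq2: (x − 36.775)² + (y − 42.988)² = 45.2929317048²
eq3: (x + 21.377)² + (y − 1.330)² = 26.3445933692²
eq1−eq3, eq1−eq2 (x²,y² cancel):
  49.366·x + 84.498·y = 1330.500356
  165.670·x + 167.814·y = 2714.712033
det = 49.366·167.814 − 84.498·165.670 = -5714.477736
x = (1330.500356·167.814 − 84.498·2714.712033) / -5714.477736 = 1.069415
y = (49.366·2714.712033 − 1330.500356·165.670) / -5714.477736 = 15.121158

x=1.069 y=15.121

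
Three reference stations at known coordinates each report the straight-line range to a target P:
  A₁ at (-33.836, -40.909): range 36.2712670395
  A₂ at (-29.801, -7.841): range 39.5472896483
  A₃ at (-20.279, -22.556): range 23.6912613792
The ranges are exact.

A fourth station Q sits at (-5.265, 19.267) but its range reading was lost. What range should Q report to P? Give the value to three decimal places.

eq1: (x + 33.836)² + (y + 40.909)² = 36.2712670395²
eq2: (x + 29.801)² + (y + 7.841)² = 39.5472896483²
eq3: (x + 20.279)² + (y + 22.556)² = 23.6912613792²
eq3−eq1, eq3−eq2 (x²,y² cancel):
  -27.114·x − 36.706·y = 1144.081253
  -19.044·x + 29.430·y = -973.142348
det = -27.114·29.430 − -36.706·-19.044 = -1496.994084
x = (1144.081253·29.430 − -36.706·-973.142348) / -1496.994084 = 1.369312
y = (-27.114·-973.142348 − 1144.081253·-19.044) / -1496.994084 = -32.180264
|P − Q| = √((1.369312 − -5.265)² + (-32.180264 − 19.267)²) = 51.873260

51.873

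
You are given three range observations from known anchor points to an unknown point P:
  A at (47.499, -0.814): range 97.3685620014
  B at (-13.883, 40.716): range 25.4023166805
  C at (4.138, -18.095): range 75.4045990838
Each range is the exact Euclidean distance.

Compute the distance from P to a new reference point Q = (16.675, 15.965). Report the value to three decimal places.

eq1: (x − 47.499)² + (y + 0.814)² = 97.3685620014²
eq2: (x + 13.883)² + (y − 40.716)² = 25.4023166805²
eq3: (x − 4.138)² + (y + 18.095)² = 75.4045990838²
eq3−eq2, eq3−eq1 (x²,y² cancel):
  -36.042·x + 117.622·y = 6546.554146
  86.722·x + 34.562·y = -1882.517775
det = -36.042·34.562 − 117.622·86.722 = -11446.098688
x = (6546.554146·34.562 − 117.622·-1882.517775) / -11446.098688 = -39.112673
y = (-36.042·-1882.517775 − 6546.554146·86.722) / -11446.098688 = 43.672571
|P − Q| = √((-39.112673 − 16.675)² + (43.672571 − 15.965)²) = 62.289437

62.289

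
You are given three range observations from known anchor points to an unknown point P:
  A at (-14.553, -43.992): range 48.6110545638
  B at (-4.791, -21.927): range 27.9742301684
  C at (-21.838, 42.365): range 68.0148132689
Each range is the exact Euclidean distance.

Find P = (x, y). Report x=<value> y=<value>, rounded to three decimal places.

eq1: (x + 14.553)² + (y + 43.992)² = 48.6110545638²
eq2: (x + 4.791)² + (y + 21.927)² = 27.9742301684²
eq3: (x + 21.838)² + (y − 42.365)² = 68.0148132689²
eq1−eq3, eq1−eq2 (x²,y² cancel):
  -14.570·x + 172.714·y = -2138.374602
  19.524·x + 44.130·y = -62.861791
det = -14.570·44.130 − 172.714·19.524 = -4015.042236
x = (-2138.374602·44.130 − 172.714·-62.861791) / -4015.042236 = 20.799124
y = (-14.570·-62.861791 − -2138.374602·19.524) / -4015.042236 = -10.626419

x=20.799 y=-10.626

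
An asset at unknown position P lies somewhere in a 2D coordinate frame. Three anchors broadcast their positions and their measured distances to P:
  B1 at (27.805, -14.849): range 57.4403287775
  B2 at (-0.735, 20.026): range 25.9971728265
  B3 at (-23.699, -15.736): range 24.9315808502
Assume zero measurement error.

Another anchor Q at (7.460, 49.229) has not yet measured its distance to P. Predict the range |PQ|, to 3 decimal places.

51.149

eq1: (x − 27.805)² + (y + 14.849)² = 57.4403287775²
eq2: (x + 0.735)² + (y − 20.026)² = 25.9971728265²
eq3: (x + 23.699)² + (y + 15.736)² = 24.9315808502²
eq1−eq3, eq1−eq2 (x²,y² cancel):
  -103.008·x − 1.774·y = 2493.461117
  -57.080·x + 69.750·y = 2031.508450
det = -103.008·69.750 − -1.774·-57.080 = -7286.067920
x = (2493.461117·69.750 − -1.774·2031.508450) / -7286.067920 = -24.364693
y = (-103.008·2031.508450 − 2493.461117·-57.080) / -7286.067920 = 9.186692
|P − Q| = √((-24.364693 − 7.460)² + (9.186692 − 49.229)²) = 51.148778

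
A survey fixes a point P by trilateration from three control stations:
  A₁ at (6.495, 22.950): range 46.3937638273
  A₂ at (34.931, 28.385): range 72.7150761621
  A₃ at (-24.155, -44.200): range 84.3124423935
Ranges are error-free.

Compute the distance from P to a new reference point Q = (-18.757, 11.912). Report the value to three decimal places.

eq1: (x − 6.495)² + (y − 22.950)² = 46.3937638273²
eq2: (x − 34.931)² + (y − 28.385)² = 72.7150761621²
eq3: (x + 24.155)² + (y + 44.200)² = 84.3124423935²
eq3−eq2, eq3−eq1 (x²,y² cancel):
  118.172·x + 145.170·y = 1309.884602
  61.300·x + 134.300·y = 2987.990120
det = 118.172·134.300 − 145.170·61.300 = 6971.578600
x = (1309.884602·134.300 − 145.170·2987.990120) / 6971.578600 = -36.985744
y = (118.172·2987.990120 − 1309.884602·61.300) / 6971.578600 = 39.130426
|P − Q| = √((-36.985744 − -18.757)² + (39.130426 − 11.912)²) = 32.758661

32.759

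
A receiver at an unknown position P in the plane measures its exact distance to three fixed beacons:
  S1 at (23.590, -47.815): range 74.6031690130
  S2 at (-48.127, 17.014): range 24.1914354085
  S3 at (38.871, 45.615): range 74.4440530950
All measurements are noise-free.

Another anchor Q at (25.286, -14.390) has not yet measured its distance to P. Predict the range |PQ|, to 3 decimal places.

55.679

eq1: (x − 23.590)² + (y + 47.815)² = 74.6031690130²
eq2: (x + 48.127)² + (y − 17.014)² = 24.1914354085²
eq3: (x − 38.871)² + (y − 45.615)² = 74.4440530950²
eq1−eq3, eq1−eq2 (x²,y² cancel):
  30.562·x + 186.860·y = 772.636327
  -143.434·x + 129.658·y = 4743.329280
det = 30.562·129.658 − 186.860·-143.434 = 30764.685036
x = (772.636327·129.658 − 186.860·4743.329280) / 30764.685036 = -25.553976
y = (30.562·4743.329280 − 772.636327·-143.434) / 30764.685036 = 8.314337
|P − Q| = √((-25.553976 − 25.286)² + (8.314337 − -14.390)²) = 55.679351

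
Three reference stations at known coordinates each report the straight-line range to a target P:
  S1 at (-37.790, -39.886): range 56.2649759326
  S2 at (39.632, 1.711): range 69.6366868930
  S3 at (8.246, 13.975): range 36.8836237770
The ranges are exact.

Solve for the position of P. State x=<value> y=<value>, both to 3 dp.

x=-28.601 y=15.624

eq1: (x + 37.790)² + (y + 39.886)² = 56.2649759326²
eq2: (x − 39.632)² + (y − 1.711)² = 69.6366868930²
eq3: (x − 8.246)² + (y − 13.975)² = 36.8836237770²
eq3−eq1, eq3−eq2 (x²,y² cancel):
  -92.072·x − 107.722·y = 950.334141
  62.772·x − 24.528·y = -2178.540655
det = -92.072·-24.528 − -107.722·62.772 = 9020.267400
x = (950.334141·-24.528 − -107.722·-2178.540655) / 9020.267400 = -28.600765
y = (-92.072·-2178.540655 − 950.334141·62.772) / 9020.267400 = 15.623508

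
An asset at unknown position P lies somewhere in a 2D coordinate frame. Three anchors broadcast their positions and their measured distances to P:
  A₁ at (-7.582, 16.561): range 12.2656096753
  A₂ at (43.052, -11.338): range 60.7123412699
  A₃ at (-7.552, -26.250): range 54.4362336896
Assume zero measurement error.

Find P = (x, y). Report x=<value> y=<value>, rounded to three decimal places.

x=-3.183 y=28.011

eq1: (x + 7.582)² + (y − 16.561)² = 12.2656096753²
eq2: (x − 43.052)² + (y + 11.338)² = 60.7123412699²
eq3: (x + 7.552)² + (y + 26.250)² = 54.4362336896²
eq1−eq2, eq1−eq3 (x²,y² cancel):
  101.268·x − 55.798·y = -1885.271699
  0.060·x − 85.622·y = -2398.516599
det = 101.268·-85.622 − -55.798·0.060 = -8667.420816
x = (-1885.271699·-85.622 − -55.798·-2398.516599) / -8667.420816 = -3.182989
y = (101.268·-2398.516599 − -1885.271699·0.060) / -8667.420816 = 28.010624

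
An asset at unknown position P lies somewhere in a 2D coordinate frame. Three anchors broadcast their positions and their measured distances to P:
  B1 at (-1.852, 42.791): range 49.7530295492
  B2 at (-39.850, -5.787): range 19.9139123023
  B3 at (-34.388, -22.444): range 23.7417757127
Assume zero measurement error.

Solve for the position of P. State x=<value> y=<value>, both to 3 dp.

eq1: (x + 1.852)² + (y − 42.791)² = 49.7530295492²
eq2: (x + 39.850)² + (y + 5.787)² = 19.9139123023²
eq3: (x + 34.388)² + (y + 22.444)² = 23.7417757127²
eq3−eq1, eq3−eq2 (x²,y² cancel):
  65.072·x + 130.470·y = -1763.460130
  -10.924·x + 33.314·y = 102.352200
det = 65.072·33.314 − 130.470·-10.924 = 3593.062888
x = (-1763.460130·33.314 − 130.470·102.352200) / 3593.062888 = -20.066947
y = (65.072·102.352200 − -1763.460130·-10.924) / 3593.062888 = -3.507808

x=-20.067 y=-3.508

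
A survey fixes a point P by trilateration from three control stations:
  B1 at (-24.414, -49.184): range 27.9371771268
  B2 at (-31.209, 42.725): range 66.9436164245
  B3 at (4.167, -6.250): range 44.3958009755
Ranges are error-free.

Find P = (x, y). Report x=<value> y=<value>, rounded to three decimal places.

eq1: (x + 24.414)² + (y + 49.184)² = 27.9371771268²
eq2: (x + 31.209)² + (y − 42.725)² = 66.9436164245²
eq3: (x − 4.167)² + (y + 6.250)² = 44.3958009755²
eq1−eq3, eq1−eq2 (x²,y² cancel):
  57.162·x + 85.868·y = -4149.184141
  -13.590·x + 183.818·y = -3916.643860
det = 57.162·183.818 − 85.868·-13.590 = 11674.350636
x = (-4149.184141·183.818 − 85.868·-3916.643860) / 11674.350636 = -36.522833
y = (57.162·-3916.643860 − -4149.184141·-13.590) / 11674.350636 = -24.007383

x=-36.523 y=-24.007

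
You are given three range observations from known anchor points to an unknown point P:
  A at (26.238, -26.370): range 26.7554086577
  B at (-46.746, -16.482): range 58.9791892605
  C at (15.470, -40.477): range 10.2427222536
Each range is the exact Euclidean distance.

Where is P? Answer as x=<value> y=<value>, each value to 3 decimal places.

x=5.683 y=-43.497

eq1: (x − 26.238)² + (y + 26.370)² = 26.7554086577²
eq2: (x + 46.746)² + (y + 16.482)² = 58.9791892605²
eq3: (x − 15.470)² + (y + 40.477)² = 10.2427222536²
eq1−eq3, eq1−eq2 (x²,y² cancel):
  -21.536·x − 28.214·y = 1104.837418
  -145.968·x + 19.776·y = -1689.657577
det = -21.536·19.776 − -28.214·-145.968 = -4544.237088
x = (1104.837418·19.776 − -28.214·-1689.657577) / -4544.237088 = 5.682524
y = (-21.536·-1689.657577 − 1104.837418·-145.968) / -4544.237088 = -43.496712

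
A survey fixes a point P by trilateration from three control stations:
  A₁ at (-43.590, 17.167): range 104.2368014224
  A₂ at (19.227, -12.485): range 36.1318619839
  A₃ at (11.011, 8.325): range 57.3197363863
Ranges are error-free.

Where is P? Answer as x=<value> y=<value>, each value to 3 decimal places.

eq1: (x + 43.590)² + (y − 17.167)² = 104.2368014224²
eq2: (x − 19.227)² + (y + 12.485)² = 36.1318619839²
eq3: (x − 11.011)² + (y − 8.325)² = 57.3197363863²
eq3−eq2, eq3−eq1 (x²,y² cancel):
  16.432·x − 41.620·y = 2315.045737
  -109.202·x + 17.684·y = -5575.512348
det = 16.432·17.684 − -41.620·-109.202 = -4254.403752
x = (2315.045737·17.684 − -41.620·-5575.512348) / -4254.403752 = 44.921349
y = (16.432·-5575.512348 − 2315.045737·-109.202) / -4254.403752 = -37.887990

x=44.921 y=-37.888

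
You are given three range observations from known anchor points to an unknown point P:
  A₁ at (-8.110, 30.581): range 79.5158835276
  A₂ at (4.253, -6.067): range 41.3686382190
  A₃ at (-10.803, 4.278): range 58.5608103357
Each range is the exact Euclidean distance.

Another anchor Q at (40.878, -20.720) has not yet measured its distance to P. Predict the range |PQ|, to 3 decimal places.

eq1: (x + 8.110)² + (y − 30.581)² = 79.5158835276²
eq2: (x − 4.253)² + (y + 6.067)² = 41.3686382190²
eq3: (x + 10.803)² + (y − 4.278)² = 58.5608103357²
eq2−eq3, eq2−eq1 (x²,y² cancel):
  -30.112·x + 20.690·y = -1637.894684
  -24.726·x + 73.296·y = -3665.338342
det = -30.112·73.296 − 20.690·-24.726 = -1695.508212
x = (-1637.894684·73.296 − 20.690·-3665.338342) / -1695.508212 = 26.077891
y = (-30.112·-3665.338342 − -1637.894684·-24.726) / -1695.508212 = -41.210113
|P − Q| = √((26.077891 − 40.878)² + (-41.210113 − -20.720)²) = 25.276233

25.276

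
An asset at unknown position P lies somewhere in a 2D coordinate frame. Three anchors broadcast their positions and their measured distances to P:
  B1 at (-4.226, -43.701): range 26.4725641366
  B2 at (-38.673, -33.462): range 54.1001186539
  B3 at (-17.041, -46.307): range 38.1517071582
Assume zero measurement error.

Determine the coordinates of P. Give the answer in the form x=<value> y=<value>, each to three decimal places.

eq1: (x + 4.226)² + (y + 43.701)² = 26.4725641366²
eq2: (x + 38.673)² + (y + 33.462)² = 54.1001186539²
eq3: (x + 17.041)² + (y + 46.307)² = 38.1517071582²
eq2−eq1, eq2−eq3 (x²,y² cancel):
  68.894·x − 20.478·y = 1538.356290
  43.264·x − 25.690·y = 1290.697636
det = 68.894·-25.690 − -20.478·43.264 = -883.926668
x = (1538.356290·-25.690 − -20.478·1290.697636) / -883.926668 = 14.808318
y = (68.894·1290.697636 − 1538.356290·43.264) / -883.926668 = -25.302864

x=14.808 y=-25.303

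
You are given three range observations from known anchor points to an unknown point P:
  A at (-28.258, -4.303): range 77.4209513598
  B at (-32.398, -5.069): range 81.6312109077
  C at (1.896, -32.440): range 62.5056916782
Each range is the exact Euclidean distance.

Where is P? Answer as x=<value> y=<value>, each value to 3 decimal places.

x=47.842 y=9.939

eq1: (x + 28.258)² + (y + 4.303)² = 77.4209513598²
eq2: (x + 32.398)² + (y + 5.069)² = 81.6312109077²
eq3: (x − 1.896)² + (y + 32.440)² = 62.5056916782²
eq1−eq3, eq1−eq2 (x²,y² cancel):
  60.308·x − 56.274·y = 2325.960260
  -8.280·x − 1.532·y = -411.356093
det = 60.308·-1.532 − -56.274·-8.280 = -558.340576
x = (2325.960260·-1.532 − -56.274·-411.356093) / -558.340576 = 47.841810
y = (60.308·-411.356093 − 2325.960260·-8.280) / -558.340576 = 9.938580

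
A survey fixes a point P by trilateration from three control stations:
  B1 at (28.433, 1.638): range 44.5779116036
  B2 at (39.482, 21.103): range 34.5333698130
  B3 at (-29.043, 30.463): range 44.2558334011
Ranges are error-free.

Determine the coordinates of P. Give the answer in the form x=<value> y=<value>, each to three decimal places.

eq1: (x − 28.433)² + (y − 1.638)² = 44.5779116036²
eq2: (x − 39.482)² + (y − 21.103)² = 34.5333698130²
eq3: (x + 29.043)² + (y − 30.463)² = 44.2558334011²
eq3−eq2, eq3−eq1 (x²,y² cancel):
  137.050·x − 18.720·y = 998.699874
  114.952·x − 57.650·y = -988.983098
det = 137.050·-57.650 − -18.720·114.952 = -5749.031060
x = (998.699874·-57.650 − -18.720·-988.983098) / -5749.031060 = 13.235067
y = (137.050·-988.983098 − 998.699874·114.952) / -5749.031060 = 43.545196

x=13.235 y=43.545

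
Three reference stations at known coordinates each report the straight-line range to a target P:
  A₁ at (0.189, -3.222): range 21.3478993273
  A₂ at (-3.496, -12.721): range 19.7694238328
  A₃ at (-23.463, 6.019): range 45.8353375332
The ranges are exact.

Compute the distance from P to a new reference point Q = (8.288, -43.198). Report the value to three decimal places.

eq1: (x − 0.189)² + (y + 3.222)² = 21.3478993273²
eq2: (x + 3.496)² + (y + 12.721)² = 19.7694238328²
eq3: (x + 23.463)² + (y − 6.019)² = 45.8353375332²
eq2−eq1, eq2−eq3 (x²,y² cancel):
  7.370·x + 18.998·y = -228.531539
  -39.934·x + 37.480·y = -1297.353175
det = 7.370·37.480 − 18.998·-39.934 = 1034.893732
x = (-228.531539·37.480 − 18.998·-1297.353175) / 1034.893732 = 15.539522
y = (7.370·-1297.353175 − -228.531539·-39.934) / 1034.893732 = -18.057575
|P − Q| = √((15.539522 − 8.288)² + (-18.057575 − -43.198)²) = 26.165350

26.165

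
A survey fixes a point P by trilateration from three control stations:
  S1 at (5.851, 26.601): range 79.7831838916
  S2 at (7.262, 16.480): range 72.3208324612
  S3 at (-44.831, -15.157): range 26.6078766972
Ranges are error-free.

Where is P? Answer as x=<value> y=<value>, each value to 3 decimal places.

eq1: (x − 5.851)² + (y − 26.601)² = 79.7831838916²
eq2: (x − 7.262)² + (y − 16.480)² = 72.3208324612²
eq3: (x + 44.831)² + (y + 15.157)² = 26.6078766972²
eq2−eq3, eq2−eq1 (x²,y² cancel):
  -104.186·x − 63.274·y = 6437.549872
  -2.822·x + 20.242·y = -717.533266
det = -104.186·20.242 − -63.274·-2.822 = -2287.492240
x = (6437.549872·20.242 − -63.274·-717.533266) / -2287.492240 = -37.118239
y = (-104.186·-717.533266 − 6437.549872·-2.822) / -2287.492240 = -40.622514

x=-37.118 y=-40.623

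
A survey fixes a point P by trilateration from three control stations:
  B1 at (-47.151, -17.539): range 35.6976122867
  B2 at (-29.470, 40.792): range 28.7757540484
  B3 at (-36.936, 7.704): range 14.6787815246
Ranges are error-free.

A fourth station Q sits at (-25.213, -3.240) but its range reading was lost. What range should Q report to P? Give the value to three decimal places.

30.710

eq1: (x + 47.151)² + (y + 17.539)² = 35.6976122867²
eq2: (x + 29.470)² + (y − 40.792)² = 28.7757540484²
eq3: (x + 36.936)² + (y − 7.704)² = 14.6787815246²
eq3−eq2, eq3−eq1 (x²,y² cancel):
  14.932·x + 66.176·y = 496.271058
  -20.430·x − 50.486·y = 48.360714
det = 14.932·-50.486 − 66.176·-20.430 = 598.118728
x = (496.271058·-50.486 − 66.176·48.360714) / 598.118728 = -47.239884
y = (14.932·48.360714 − 496.271058·-20.430) / 598.118728 = 18.158502
|P − Q| = √((-47.239884 − -25.213)² + (18.158502 − -3.240)²) = 30.709599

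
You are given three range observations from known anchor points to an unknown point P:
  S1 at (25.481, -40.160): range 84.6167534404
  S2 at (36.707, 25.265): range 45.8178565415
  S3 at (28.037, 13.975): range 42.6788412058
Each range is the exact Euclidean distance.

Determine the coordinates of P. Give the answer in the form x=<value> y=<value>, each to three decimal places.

eq1: (x − 25.481)² + (y + 40.160)² = 84.6167534404²
eq2: (x − 36.707)² + (y − 25.265)² = 45.8178565415²
eq3: (x − 28.037)² + (y − 13.975)² = 42.6788412058²
eq1−eq2, eq1−eq3 (x²,y² cancel):
  22.452·x + 130.850·y = 4784.336098
  5.112·x + 108.270·y = 4057.778509
det = 22.452·108.270 − 130.850·5.112 = 1761.972840
x = (4784.336098·108.270 − 130.850·4057.778509) / 1761.972840 = -7.355533
y = (22.452·4057.778509 − 4784.336098·5.112) / 1761.972840 = 37.825621

x=-7.356 y=37.826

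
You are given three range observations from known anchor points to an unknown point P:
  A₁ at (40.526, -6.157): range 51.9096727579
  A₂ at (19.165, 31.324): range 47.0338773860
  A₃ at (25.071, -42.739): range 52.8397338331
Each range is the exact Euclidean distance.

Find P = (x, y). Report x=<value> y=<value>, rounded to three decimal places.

eq1: (x − 40.526)² + (y + 6.157)² = 51.9096727579²
eq2: (x − 19.165)² + (y − 31.324)² = 47.0338773860²
eq3: (x − 25.071)² + (y + 42.739)² = 52.8397338331²
eq2−eq3, eq2−eq1 (x²,y² cancel):
  11.812·x − 148.126·y = 526.835111
  42.722·x − 74.962·y = -150.653380
det = 11.812·-74.962 − -148.126·42.722 = 5442.787828
x = (526.835111·-74.962 − -148.126·-150.653380) / 5442.787828 = -11.356000
y = (11.812·-150.653380 − 526.835111·42.722) / 5442.787828 = -4.462229

x=-11.356 y=-4.462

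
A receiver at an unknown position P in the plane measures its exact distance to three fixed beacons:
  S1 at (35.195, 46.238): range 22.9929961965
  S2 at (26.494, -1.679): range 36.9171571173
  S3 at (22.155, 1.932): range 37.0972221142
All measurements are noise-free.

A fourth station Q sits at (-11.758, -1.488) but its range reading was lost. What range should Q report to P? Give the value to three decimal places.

67.255

eq1: (x − 35.195)² + (y − 46.238)² = 22.9929961965²
eq2: (x − 26.494)² + (y + 1.679)² = 36.9171571173²
eq3: (x − 22.155)² + (y − 1.932)² = 37.0972221142²
eq2−eq3, eq2−eq1 (x²,y² cancel):
  -8.678·x + 7.222·y = -223.501827
  17.402·x + 95.834·y = 3506.088208
det = -8.678·95.834 − 7.222·17.402 = -957.324696
x = (-223.501827·95.834 − 7.222·3506.088208) / -957.324696 = 48.823605
y = (-8.678·3506.088208 − -223.501827·17.402) / -957.324696 = 27.719388
|P − Q| = √((48.823605 − -11.758)² + (27.719388 − -1.488)²) = 67.254758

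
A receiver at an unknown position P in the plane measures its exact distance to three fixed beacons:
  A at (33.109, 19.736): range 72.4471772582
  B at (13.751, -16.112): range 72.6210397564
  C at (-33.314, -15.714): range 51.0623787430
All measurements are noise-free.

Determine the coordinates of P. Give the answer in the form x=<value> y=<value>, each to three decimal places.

eq1: (x − 33.109)² + (y − 19.736)² = 72.4471772582²
eq2: (x − 13.751)² + (y + 16.112)² = 72.6210397564²
eq3: (x + 33.314)² + (y + 15.714)² = 51.0623787430²
eq1−eq2, eq1−eq3 (x²,y² cancel):
  -38.716·x − 71.696·y = -1062.250955
  -132.846·x − 70.900·y = 2512.263785
det = -38.716·-70.900 − -71.696·-132.846 = -6779.562416
x = (-1062.250955·-70.900 − -71.696·2512.263785) / -6779.562416 = -37.676894
y = (-38.716·2512.263785 − -1062.250955·-132.846) / -6779.562416 = 35.161649

x=-37.677 y=35.162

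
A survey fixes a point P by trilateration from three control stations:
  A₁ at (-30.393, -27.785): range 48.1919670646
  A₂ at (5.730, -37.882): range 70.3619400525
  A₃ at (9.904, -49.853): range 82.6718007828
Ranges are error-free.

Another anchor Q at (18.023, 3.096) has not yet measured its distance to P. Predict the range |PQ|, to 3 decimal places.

eq1: (x + 30.393)² + (y + 27.785)² = 48.1919670646²
eq2: (x − 5.730)² + (y + 37.882)² = 70.3619400525²
eq3: (x − 9.904)² + (y + 49.853)² = 82.6718007828²
eq3−eq2, eq3−eq1 (x²,y² cancel):
  -8.348·x + 23.942·y = 768.292036
  -80.594·x + 44.136·y = 3624.490804
det = -8.348·44.136 − 23.942·-80.594 = 1561.134220
x = (768.292036·44.136 − 23.942·3624.490804) / 1561.134220 = -33.865263
y = (-8.348·3624.490804 − 768.292036·-80.594) / 1561.134220 = 20.281715
|P − Q| = √((-33.865263 − 18.023)² + (20.281715 − 3.096)²) = 54.660229

54.660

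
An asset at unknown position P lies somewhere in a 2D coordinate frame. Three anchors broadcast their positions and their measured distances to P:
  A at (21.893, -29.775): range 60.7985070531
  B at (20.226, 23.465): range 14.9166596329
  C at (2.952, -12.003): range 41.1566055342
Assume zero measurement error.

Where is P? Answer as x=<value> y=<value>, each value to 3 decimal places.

x=6.379 y=29.011

eq1: (x − 21.893)² + (y + 29.775)² = 60.7985070531²
eq2: (x − 20.226)² + (y − 23.465)² = 14.9166596329²
eq3: (x − 2.952)² + (y + 12.003)² = 41.1566055342²
eq1−eq3, eq1−eq2 (x²,y² cancel):
  -37.882·x + 35.544·y = 789.524520
  -3.334·x + 106.480·y = 3067.794952
det = -37.882·106.480 − 35.544·-3.334 = -3915.171664
x = (789.524520·106.480 − 35.544·3067.794952) / -3915.171664 = 6.378554
y = (-37.882·3067.794952 − 789.524520·-3.334) / -3915.171664 = 29.010716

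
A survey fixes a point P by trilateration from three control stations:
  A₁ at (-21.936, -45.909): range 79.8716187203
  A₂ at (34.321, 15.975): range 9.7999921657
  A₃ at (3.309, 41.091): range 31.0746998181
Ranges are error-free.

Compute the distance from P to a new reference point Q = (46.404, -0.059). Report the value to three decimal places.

28.561

eq1: (x + 21.936)² + (y + 45.909)² = 79.8716187203²
eq2: (x − 34.321)² + (y − 15.975)² = 9.7999921657²
eq3: (x − 3.309)² + (y − 41.091)² = 31.0746998181²
eq2−eq1, eq2−eq3 (x²,y² cancel):
  -112.514·x − 123.768·y = -5127.742920
  -62.024·x + 50.232·y = -603.309026
det = -112.514·50.232 − -123.768·-62.024 = -13328.389680
x = (-5127.742920·50.232 − -123.768·-603.309026) / -13328.389680 = 24.927778
y = (-112.514·-603.309026 − -5127.742920·-62.024) / -13328.389680 = 18.769140
|P − Q| = √((24.927778 − 46.404)² + (18.769140 − -0.059)²) = 28.560935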